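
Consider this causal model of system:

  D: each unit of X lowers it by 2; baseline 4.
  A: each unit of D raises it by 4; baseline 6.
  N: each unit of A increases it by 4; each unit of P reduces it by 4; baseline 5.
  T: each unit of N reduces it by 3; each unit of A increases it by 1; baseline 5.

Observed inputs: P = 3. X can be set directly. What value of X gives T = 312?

X = 6

Substituting into the A equation gives A = -8*X + 22.
N becomes -32*X + 81.
Substituting into the T equation gives T = 88*X - 216.
Solve 88*X - 216 = 312: X = (312 + 216) / 88 = 6.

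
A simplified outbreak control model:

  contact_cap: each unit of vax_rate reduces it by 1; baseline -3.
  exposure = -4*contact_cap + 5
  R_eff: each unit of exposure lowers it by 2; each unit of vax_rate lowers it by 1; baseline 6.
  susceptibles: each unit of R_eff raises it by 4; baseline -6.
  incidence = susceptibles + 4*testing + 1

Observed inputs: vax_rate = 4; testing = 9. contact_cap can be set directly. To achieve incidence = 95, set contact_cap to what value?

contact_cap = 3

Intervening on contact_cap fixes its value directly, overriding its dependence on vax_rate.
Substituting into the R_eff equation gives R_eff = 8*contact_cap - 8.
So susceptibles = 32*contact_cap - 38.
Substituting into the incidence equation gives incidence = 32*contact_cap - 1.
Solve 32*contact_cap - 1 = 95: contact_cap = (95 + 1) / 32 = 3.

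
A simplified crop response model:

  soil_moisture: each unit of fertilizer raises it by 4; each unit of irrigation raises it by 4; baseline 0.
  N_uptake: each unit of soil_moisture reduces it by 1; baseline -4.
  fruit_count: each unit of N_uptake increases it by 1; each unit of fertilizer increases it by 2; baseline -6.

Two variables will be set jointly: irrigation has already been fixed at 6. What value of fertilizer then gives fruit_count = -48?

fertilizer = 7

With irrigation held at 6:
Substituting into the soil_moisture equation gives soil_moisture = 4*fertilizer + 24.
Substituting into the N_uptake equation gives N_uptake = -4*fertilizer - 28.
Substituting into the fruit_count equation gives fruit_count = -2*fertilizer - 34.
Solve -2*fertilizer - 34 = -48: fertilizer = (-48 + 34) / -2 = 7.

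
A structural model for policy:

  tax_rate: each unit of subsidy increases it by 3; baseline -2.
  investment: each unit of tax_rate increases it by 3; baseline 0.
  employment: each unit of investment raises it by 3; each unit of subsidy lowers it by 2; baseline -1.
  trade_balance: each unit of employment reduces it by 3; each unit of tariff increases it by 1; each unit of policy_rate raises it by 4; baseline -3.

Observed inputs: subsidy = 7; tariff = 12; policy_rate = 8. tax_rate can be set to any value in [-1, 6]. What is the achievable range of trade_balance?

Intervening on tax_rate fixes its value directly, overriding its dependence on subsidy.
Substituting into the employment equation gives employment = 9*tax_rate - 15.
So trade_balance = -27*tax_rate + 86.
Linear in tax_rate, so extremes are at the endpoints: tax_rate = -1 gives trade_balance = 113; tax_rate = 6 gives trade_balance = -76.

-76 to 113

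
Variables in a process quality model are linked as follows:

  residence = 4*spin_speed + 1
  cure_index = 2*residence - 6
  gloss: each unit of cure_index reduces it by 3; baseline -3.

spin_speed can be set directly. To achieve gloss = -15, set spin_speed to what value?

spin_speed = 1

Substituting into the cure_index equation gives cure_index = 8*spin_speed - 4.
So gloss = -24*spin_speed + 9.
Solve -24*spin_speed + 9 = -15: spin_speed = (-15 - 9) / -24 = 1.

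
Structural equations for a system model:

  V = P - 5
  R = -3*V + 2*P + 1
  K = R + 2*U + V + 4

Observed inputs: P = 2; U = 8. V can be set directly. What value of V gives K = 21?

Intervening on V fixes its value directly, overriding its dependence on P.
Substituting into the R equation gives R = -3*V + 5.
Substituting into the K equation gives K = -2*V + 25.
Solve -2*V + 25 = 21: V = (21 - 25) / -2 = 2.

V = 2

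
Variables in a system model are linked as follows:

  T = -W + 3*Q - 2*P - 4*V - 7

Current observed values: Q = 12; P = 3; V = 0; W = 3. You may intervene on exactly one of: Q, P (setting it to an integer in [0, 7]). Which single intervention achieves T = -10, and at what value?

set Q = 2

Intervening on Q: with other inputs at their observed values, T = 3*Q - 16. Solving for -10 gives Q = 2, within [0, 7].
Intervening on P: T = -2*P + 26. Reaching -10 requires P = 18, outside [0, 7].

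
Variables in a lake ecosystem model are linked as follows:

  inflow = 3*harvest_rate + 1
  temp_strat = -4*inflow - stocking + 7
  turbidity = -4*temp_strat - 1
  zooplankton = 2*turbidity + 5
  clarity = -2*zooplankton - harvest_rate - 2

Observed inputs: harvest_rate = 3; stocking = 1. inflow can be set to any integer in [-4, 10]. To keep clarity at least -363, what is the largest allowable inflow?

inflow = 7

Intervening on inflow fixes its value directly, overriding its dependence on harvest_rate.
Substituting into the temp_strat equation gives temp_strat = -4*inflow + 6.
turbidity becomes 16*inflow - 25.
Substituting into the zooplankton equation gives zooplankton = 32*inflow - 45.
Substituting into the clarity equation gives clarity = -64*inflow + 85.
Require -64*inflow + 85 ≥ -363, so inflow ≤ 7.
The largest integer in [-4, 10] satisfying this is 7.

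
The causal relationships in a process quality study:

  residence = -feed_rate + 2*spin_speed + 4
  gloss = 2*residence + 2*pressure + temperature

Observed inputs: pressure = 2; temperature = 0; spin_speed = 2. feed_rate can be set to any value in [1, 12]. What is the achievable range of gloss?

-4 to 18

Substituting into the residence equation gives residence = -feed_rate + 8.
Substituting into the gloss equation gives gloss = -2*feed_rate + 20.
Linear in feed_rate, so extremes are at the endpoints: feed_rate = 1 gives gloss = 18; feed_rate = 12 gives gloss = -4.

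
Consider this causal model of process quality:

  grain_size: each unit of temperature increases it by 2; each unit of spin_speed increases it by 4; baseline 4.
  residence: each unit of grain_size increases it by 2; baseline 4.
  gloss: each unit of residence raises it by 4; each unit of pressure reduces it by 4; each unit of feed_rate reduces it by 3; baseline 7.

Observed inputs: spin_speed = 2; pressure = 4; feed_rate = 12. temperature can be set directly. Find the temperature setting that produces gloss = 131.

temperature = 4

Substituting into the grain_size equation gives grain_size = 2*temperature + 12.
Substituting into the residence equation gives residence = 4*temperature + 28.
So gloss = 16*temperature + 67.
Solve 16*temperature + 67 = 131: temperature = (131 - 67) / 16 = 4.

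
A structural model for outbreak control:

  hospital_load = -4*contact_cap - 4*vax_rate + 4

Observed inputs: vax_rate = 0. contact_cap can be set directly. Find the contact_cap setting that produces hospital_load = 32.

contact_cap = -7

Substituting into the hospital_load equation gives hospital_load = -4*contact_cap + 4.
Solve -4*contact_cap + 4 = 32: contact_cap = (32 - 4) / -4 = -7.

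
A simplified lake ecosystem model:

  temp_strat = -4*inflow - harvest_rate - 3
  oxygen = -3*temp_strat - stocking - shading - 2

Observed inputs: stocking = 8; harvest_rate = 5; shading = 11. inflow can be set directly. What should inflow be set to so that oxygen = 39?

inflow = 3

Substituting into the temp_strat equation gives temp_strat = -4*inflow - 8.
This gives oxygen = 12*inflow + 3.
Solve 12*inflow + 3 = 39: inflow = (39 - 3) / 12 = 3.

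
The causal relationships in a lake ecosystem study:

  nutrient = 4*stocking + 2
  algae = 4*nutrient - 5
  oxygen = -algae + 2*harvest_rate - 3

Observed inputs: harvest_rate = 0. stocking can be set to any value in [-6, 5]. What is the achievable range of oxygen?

Substituting into the algae equation gives algae = 16*stocking + 3.
This gives oxygen = -16*stocking - 6.
Linear in stocking, so extremes are at the endpoints: stocking = -6 gives oxygen = 90; stocking = 5 gives oxygen = -86.

-86 to 90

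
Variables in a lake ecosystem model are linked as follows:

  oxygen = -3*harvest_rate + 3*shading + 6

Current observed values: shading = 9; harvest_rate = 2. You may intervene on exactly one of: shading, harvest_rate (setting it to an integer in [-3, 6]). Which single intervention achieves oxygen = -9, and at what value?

set shading = -3

Intervening on shading: with other inputs at their observed values, oxygen = 3*shading. Solving for -9 gives shading = -3, within [-3, 6].
Intervening on harvest_rate: oxygen = -3*harvest_rate + 33. Reaching -9 requires harvest_rate = 14, outside [-3, 6].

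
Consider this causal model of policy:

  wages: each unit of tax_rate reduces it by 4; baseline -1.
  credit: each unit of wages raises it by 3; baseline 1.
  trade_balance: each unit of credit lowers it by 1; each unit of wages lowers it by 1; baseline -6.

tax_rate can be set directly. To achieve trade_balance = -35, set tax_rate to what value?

tax_rate = -2

Substituting into the credit equation gives credit = -12*tax_rate - 2.
Substituting into the trade_balance equation gives trade_balance = 16*tax_rate - 3.
Solve 16*tax_rate - 3 = -35: tax_rate = (-35 + 3) / 16 = -2.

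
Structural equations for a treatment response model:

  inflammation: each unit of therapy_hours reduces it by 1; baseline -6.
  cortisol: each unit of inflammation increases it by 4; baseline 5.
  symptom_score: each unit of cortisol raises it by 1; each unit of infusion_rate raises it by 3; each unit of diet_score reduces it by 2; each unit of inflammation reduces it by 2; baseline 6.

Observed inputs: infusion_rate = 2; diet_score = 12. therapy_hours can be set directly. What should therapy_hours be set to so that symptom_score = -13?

therapy_hours = -3

Substituting into the cortisol equation gives cortisol = -4*therapy_hours - 19.
Substituting into the symptom_score equation gives symptom_score = -2*therapy_hours - 19.
Solve -2*therapy_hours - 19 = -13: therapy_hours = (-13 + 19) / -2 = -3.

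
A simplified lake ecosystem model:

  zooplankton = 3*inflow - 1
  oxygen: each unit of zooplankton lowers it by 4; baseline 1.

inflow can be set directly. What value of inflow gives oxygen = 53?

inflow = -4

Substituting into the oxygen equation gives oxygen = -12*inflow + 5.
Solve -12*inflow + 5 = 53: inflow = (53 - 5) / -12 = -4.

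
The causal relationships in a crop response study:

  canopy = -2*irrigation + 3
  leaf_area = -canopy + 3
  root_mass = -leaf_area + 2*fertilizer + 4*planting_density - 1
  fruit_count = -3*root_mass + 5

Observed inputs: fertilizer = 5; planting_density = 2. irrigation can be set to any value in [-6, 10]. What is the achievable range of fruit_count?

-82 to 14

Substituting into the leaf_area equation gives leaf_area = 2*irrigation.
Substituting into the root_mass equation gives root_mass = -2*irrigation + 17.
fruit_count becomes 6*irrigation - 46.
Linear in irrigation, so extremes are at the endpoints: irrigation = -6 gives fruit_count = -82; irrigation = 10 gives fruit_count = 14.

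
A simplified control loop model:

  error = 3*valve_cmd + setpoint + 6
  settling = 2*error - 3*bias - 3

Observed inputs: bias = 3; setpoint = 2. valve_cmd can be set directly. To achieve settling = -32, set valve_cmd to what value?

valve_cmd = -6

Substituting into the error equation gives error = 3*valve_cmd + 8.
So settling = 6*valve_cmd + 4.
Solve 6*valve_cmd + 4 = -32: valve_cmd = (-32 - 4) / 6 = -6.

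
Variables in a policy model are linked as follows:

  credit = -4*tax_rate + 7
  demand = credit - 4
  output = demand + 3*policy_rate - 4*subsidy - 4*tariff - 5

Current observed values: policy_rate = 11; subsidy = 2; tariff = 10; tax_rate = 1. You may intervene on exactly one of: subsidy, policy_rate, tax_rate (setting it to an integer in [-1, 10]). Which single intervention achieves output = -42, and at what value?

Intervening on subsidy: output = -4*subsidy - 13. Reaching -42 requires subsidy = 29/4, not an integer.
Intervening on policy_rate: with other inputs at their observed values, output = 3*policy_rate - 54. Solving for -42 gives policy_rate = 4, within [-1, 10].
Intervening on tax_rate: output = -4*tax_rate - 17. Reaching -42 requires tax_rate = 25/4, not an integer.

set policy_rate = 4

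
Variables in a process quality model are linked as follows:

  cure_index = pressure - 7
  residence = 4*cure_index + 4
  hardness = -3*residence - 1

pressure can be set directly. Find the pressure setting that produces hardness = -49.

Substituting into the residence equation gives residence = 4*pressure - 24.
So hardness = -12*pressure + 71.
Solve -12*pressure + 71 = -49: pressure = (-49 - 71) / -12 = 10.

pressure = 10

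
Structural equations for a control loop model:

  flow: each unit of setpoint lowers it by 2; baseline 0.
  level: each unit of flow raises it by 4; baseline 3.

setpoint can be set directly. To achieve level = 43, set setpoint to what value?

Substituting into the level equation gives level = -8*setpoint + 3.
Solve -8*setpoint + 3 = 43: setpoint = (43 - 3) / -8 = -5.

setpoint = -5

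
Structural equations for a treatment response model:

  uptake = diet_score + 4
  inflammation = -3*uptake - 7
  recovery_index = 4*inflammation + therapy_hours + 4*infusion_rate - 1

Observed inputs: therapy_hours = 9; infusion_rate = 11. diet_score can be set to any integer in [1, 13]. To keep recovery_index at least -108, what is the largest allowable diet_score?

diet_score = 7

Substituting into the inflammation equation gives inflammation = -3*diet_score - 19.
This gives recovery_index = -12*diet_score - 24.
Require -12*diet_score - 24 ≥ -108, so diet_score ≤ 7.
The largest integer in [1, 13] satisfying this is 7.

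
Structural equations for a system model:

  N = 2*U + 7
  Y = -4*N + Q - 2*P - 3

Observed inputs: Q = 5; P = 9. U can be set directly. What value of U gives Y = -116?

U = 9

Substituting into the Y equation gives Y = -8*U - 44.
Solve -8*U - 44 = -116: U = (-116 + 44) / -8 = 9.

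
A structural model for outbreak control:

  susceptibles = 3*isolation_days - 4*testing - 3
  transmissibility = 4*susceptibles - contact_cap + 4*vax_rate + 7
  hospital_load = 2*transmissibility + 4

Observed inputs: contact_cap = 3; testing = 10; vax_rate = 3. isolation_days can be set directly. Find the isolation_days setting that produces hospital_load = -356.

isolation_days = -2

Substituting into the susceptibles equation gives susceptibles = 3*isolation_days - 43.
Substituting into the transmissibility equation gives transmissibility = 12*isolation_days - 156.
Substituting into the hospital_load equation gives hospital_load = 24*isolation_days - 308.
Solve 24*isolation_days - 308 = -356: isolation_days = (-356 + 308) / 24 = -2.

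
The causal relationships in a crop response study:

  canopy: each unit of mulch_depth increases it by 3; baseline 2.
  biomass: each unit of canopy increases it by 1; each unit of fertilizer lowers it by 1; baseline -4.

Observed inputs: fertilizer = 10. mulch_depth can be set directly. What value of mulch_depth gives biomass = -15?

Substituting into the biomass equation gives biomass = 3*mulch_depth - 12.
Solve 3*mulch_depth - 12 = -15: mulch_depth = (-15 + 12) / 3 = -1.

mulch_depth = -1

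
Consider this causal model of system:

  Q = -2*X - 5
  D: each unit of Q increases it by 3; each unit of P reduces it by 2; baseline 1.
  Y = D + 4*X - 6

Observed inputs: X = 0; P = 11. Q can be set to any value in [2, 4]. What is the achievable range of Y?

-21 to -15

Intervening on Q fixes its value directly, overriding its dependence on X.
Substituting into the D equation gives D = 3*Q - 21.
So Y = 3*Q - 27.
Linear in Q, so extremes are at the endpoints: Q = 2 gives Y = -21; Q = 4 gives Y = -15.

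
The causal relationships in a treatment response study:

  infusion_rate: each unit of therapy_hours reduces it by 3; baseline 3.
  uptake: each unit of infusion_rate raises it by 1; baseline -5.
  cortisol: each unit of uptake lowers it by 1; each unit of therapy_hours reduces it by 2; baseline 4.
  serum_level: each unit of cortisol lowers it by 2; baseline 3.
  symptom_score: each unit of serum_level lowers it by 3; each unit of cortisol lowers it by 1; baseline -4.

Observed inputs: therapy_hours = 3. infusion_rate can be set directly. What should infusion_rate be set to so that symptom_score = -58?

infusion_rate = 12

Intervening on infusion_rate fixes its value directly, overriding its dependence on therapy_hours.
Substituting into the cortisol equation gives cortisol = -infusion_rate + 3.
Substituting into the serum_level equation gives serum_level = 2*infusion_rate - 3.
Substituting into the symptom_score equation gives symptom_score = -5*infusion_rate + 2.
Solve -5*infusion_rate + 2 = -58: infusion_rate = (-58 - 2) / -5 = 12.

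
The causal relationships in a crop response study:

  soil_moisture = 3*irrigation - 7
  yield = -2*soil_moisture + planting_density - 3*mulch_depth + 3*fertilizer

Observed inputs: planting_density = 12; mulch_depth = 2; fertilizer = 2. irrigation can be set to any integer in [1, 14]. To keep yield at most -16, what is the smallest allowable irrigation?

irrigation = 7

Substituting into the yield equation gives yield = -6*irrigation + 26.
Require -6*irrigation + 26 ≤ -16, so irrigation ≥ 7.
The smallest integer in [1, 14] satisfying this is 7.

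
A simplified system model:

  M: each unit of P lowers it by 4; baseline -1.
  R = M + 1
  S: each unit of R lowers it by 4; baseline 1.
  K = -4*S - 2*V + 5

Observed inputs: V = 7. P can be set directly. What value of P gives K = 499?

Substituting into the R equation gives R = -4*P.
Substituting into the S equation gives S = 16*P + 1.
This gives K = -64*P - 13.
Solve -64*P - 13 = 499: P = (499 + 13) / -64 = -8.

P = -8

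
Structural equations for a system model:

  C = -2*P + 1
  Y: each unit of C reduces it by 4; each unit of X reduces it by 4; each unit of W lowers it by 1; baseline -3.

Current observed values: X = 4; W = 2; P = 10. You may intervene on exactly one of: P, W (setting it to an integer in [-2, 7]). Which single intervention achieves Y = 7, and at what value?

set P = 4

Intervening on P: with other inputs at their observed values, Y = 8*P - 25. Solving for 7 gives P = 4, within [-2, 7].
Intervening on W: Y = -W + 57. Reaching 7 requires W = 50, outside [-2, 7].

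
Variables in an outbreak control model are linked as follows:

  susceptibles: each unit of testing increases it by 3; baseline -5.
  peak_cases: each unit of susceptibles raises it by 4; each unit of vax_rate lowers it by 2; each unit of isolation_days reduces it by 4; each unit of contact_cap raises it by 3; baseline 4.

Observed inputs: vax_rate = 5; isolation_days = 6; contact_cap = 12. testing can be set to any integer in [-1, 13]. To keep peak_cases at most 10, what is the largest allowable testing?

testing = 2

Substituting into the peak_cases equation gives peak_cases = 12*testing - 14.
Require 12*testing - 14 ≤ 10, so testing ≤ 2.
The largest integer in [-1, 13] satisfying this is 2.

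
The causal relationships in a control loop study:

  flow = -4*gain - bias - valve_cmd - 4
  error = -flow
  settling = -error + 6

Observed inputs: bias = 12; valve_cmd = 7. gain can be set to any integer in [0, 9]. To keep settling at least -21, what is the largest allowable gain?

Substituting into the flow equation gives flow = -4*gain - 23.
error becomes 4*gain + 23.
Substituting into the settling equation gives settling = -4*gain - 17.
Require -4*gain - 17 ≥ -21, so gain ≤ 1.
The largest integer in [0, 9] satisfying this is 1.

gain = 1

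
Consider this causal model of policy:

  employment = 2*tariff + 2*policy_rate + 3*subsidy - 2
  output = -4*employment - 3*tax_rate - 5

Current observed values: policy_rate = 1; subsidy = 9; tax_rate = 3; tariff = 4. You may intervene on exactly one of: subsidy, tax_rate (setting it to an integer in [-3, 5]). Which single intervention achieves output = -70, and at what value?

Intervening on subsidy: with other inputs at their observed values, output = -12*subsidy - 46. Solving for -70 gives subsidy = 2, within [-3, 5].
Intervening on tax_rate: output = -3*tax_rate - 145. Reaching -70 requires tax_rate = -25, outside [-3, 5].

set subsidy = 2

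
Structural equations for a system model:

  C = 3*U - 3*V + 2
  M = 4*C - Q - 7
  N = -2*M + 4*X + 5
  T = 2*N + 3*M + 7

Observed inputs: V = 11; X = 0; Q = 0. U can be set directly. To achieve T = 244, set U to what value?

Substituting into the C equation gives C = 3*U - 31.
Substituting into the M equation gives M = 12*U - 131.
Substituting into the N equation gives N = -24*U + 267.
So T = -12*U + 148.
Solve -12*U + 148 = 244: U = (244 - 148) / -12 = -8.

U = -8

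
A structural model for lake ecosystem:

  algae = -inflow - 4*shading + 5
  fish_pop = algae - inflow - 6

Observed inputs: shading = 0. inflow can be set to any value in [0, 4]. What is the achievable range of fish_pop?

Substituting into the algae equation gives algae = -inflow + 5.
Substituting into the fish_pop equation gives fish_pop = -2*inflow - 1.
Linear in inflow, so extremes are at the endpoints: inflow = 0 gives fish_pop = -1; inflow = 4 gives fish_pop = -9.

-9 to -1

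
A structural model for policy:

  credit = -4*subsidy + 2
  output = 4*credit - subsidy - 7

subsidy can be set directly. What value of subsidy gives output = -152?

subsidy = 9

Substituting into the output equation gives output = -17*subsidy + 1.
Solve -17*subsidy + 1 = -152: subsidy = (-152 - 1) / -17 = 9.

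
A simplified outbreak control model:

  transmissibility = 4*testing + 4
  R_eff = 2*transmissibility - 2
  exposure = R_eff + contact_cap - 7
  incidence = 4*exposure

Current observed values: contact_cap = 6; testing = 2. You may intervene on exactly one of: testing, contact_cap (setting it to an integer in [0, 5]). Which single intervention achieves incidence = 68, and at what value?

Intervening on testing: incidence = 32*testing + 20. Reaching 68 requires testing = 3/2, not an integer.
Intervening on contact_cap: with other inputs at their observed values, incidence = 4*contact_cap + 60. Solving for 68 gives contact_cap = 2, within [0, 5].

set contact_cap = 2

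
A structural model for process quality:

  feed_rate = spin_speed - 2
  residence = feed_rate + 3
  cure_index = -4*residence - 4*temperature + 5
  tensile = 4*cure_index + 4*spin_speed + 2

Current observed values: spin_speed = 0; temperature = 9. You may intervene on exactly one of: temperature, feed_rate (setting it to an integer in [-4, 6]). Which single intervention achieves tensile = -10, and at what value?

Intervening on temperature: with other inputs at their observed values, tensile = -16*temperature + 6. Solving for -10 gives temperature = 1, within [-4, 6].
Intervening on feed_rate: tensile = -16*feed_rate - 170. Reaching -10 requires feed_rate = -10, outside [-4, 6].

set temperature = 1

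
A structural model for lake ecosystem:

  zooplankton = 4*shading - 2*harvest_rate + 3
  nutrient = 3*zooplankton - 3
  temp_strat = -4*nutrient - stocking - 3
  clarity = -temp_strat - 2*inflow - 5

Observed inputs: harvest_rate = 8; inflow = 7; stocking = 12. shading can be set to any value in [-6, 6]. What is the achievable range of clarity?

-460 to 116

Substituting into the zooplankton equation gives zooplankton = 4*shading - 13.
This gives nutrient = 12*shading - 42.
temp_strat becomes -48*shading + 153.
clarity becomes 48*shading - 172.
Linear in shading, so extremes are at the endpoints: shading = -6 gives clarity = -460; shading = 6 gives clarity = 116.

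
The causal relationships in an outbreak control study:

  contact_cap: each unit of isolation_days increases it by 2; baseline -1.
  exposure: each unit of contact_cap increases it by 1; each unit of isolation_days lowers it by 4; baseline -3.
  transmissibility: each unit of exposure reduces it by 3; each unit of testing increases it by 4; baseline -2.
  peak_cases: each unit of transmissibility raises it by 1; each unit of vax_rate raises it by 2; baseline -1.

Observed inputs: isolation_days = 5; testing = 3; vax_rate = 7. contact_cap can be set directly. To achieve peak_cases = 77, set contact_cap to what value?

Intervening on contact_cap fixes its value directly, overriding its dependence on isolation_days.
Substituting into the exposure equation gives exposure = contact_cap - 23.
Substituting into the transmissibility equation gives transmissibility = -3*contact_cap + 79.
Substituting into the peak_cases equation gives peak_cases = -3*contact_cap + 92.
Solve -3*contact_cap + 92 = 77: contact_cap = (77 - 92) / -3 = 5.

contact_cap = 5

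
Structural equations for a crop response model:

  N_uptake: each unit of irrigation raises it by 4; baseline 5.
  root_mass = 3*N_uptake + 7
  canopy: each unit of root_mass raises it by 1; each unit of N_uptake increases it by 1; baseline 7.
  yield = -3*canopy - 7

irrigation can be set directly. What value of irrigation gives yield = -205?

Substituting into the root_mass equation gives root_mass = 12*irrigation + 22.
Substituting into the canopy equation gives canopy = 16*irrigation + 34.
Substituting into the yield equation gives yield = -48*irrigation - 109.
Solve -48*irrigation - 109 = -205: irrigation = (-205 + 109) / -48 = 2.

irrigation = 2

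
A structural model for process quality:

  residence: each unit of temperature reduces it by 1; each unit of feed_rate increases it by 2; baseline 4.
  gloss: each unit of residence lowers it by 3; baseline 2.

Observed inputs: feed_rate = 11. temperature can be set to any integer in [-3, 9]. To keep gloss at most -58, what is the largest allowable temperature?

temperature = 6

Substituting into the residence equation gives residence = -temperature + 26.
Substituting into the gloss equation gives gloss = 3*temperature - 76.
Require 3*temperature - 76 ≤ -58, so temperature ≤ 6.
The largest integer in [-3, 9] satisfying this is 6.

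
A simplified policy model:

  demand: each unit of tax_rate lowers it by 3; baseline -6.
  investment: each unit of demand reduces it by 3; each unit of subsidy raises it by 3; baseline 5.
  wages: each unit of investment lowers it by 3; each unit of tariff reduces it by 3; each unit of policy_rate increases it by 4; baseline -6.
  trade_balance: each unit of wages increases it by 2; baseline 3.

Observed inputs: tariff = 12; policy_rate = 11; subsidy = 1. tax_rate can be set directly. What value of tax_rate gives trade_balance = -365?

Substituting into the investment equation gives investment = 9*tax_rate + 26.
This gives wages = -27*tax_rate - 76.
Substituting into the trade_balance equation gives trade_balance = -54*tax_rate - 149.
Solve -54*tax_rate - 149 = -365: tax_rate = (-365 + 149) / -54 = 4.

tax_rate = 4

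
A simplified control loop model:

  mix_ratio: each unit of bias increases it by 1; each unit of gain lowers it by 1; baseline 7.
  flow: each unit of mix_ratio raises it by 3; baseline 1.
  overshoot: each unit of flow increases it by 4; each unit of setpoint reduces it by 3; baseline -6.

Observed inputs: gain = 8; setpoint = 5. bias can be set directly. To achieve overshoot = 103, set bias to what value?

Substituting into the mix_ratio equation gives mix_ratio = bias - 1.
This gives flow = 3*bias - 2.
So overshoot = 12*bias - 29.
Solve 12*bias - 29 = 103: bias = (103 + 29) / 12 = 11.

bias = 11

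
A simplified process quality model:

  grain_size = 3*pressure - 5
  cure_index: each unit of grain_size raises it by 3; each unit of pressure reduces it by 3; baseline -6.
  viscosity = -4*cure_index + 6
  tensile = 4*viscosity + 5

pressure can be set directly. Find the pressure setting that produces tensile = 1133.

Substituting into the cure_index equation gives cure_index = 6*pressure - 21.
This gives viscosity = -24*pressure + 90.
So tensile = -96*pressure + 365.
Solve -96*pressure + 365 = 1133: pressure = (1133 - 365) / -96 = -8.

pressure = -8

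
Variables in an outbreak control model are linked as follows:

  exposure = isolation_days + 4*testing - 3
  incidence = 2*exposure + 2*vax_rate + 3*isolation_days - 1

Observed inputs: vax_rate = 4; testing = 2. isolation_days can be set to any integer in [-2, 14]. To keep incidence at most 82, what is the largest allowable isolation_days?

isolation_days = 13

Substituting into the exposure equation gives exposure = isolation_days + 5.
incidence becomes 5*isolation_days + 17.
Require 5*isolation_days + 17 ≤ 82, so isolation_days ≤ 13.
The largest integer in [-2, 14] satisfying this is 13.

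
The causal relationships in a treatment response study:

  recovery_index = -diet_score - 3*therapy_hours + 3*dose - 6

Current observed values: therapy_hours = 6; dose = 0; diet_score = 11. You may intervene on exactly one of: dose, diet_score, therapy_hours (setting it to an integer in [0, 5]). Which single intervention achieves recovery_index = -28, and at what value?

Intervening on dose: recovery_index = 3*dose - 35. Reaching -28 requires dose = 7/3, not an integer.
Intervening on diet_score: with other inputs at their observed values, recovery_index = -diet_score - 24. Solving for -28 gives diet_score = 4, within [0, 5].
Intervening on therapy_hours: recovery_index = -3*therapy_hours - 17. Reaching -28 requires therapy_hours = 11/3, not an integer.

set diet_score = 4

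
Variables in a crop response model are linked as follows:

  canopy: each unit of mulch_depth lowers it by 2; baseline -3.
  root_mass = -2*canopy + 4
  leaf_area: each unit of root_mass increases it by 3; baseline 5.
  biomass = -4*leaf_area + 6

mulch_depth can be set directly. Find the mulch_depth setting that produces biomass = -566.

Substituting into the root_mass equation gives root_mass = 4*mulch_depth + 10.
Substituting into the leaf_area equation gives leaf_area = 12*mulch_depth + 35.
This gives biomass = -48*mulch_depth - 134.
Solve -48*mulch_depth - 134 = -566: mulch_depth = (-566 + 134) / -48 = 9.

mulch_depth = 9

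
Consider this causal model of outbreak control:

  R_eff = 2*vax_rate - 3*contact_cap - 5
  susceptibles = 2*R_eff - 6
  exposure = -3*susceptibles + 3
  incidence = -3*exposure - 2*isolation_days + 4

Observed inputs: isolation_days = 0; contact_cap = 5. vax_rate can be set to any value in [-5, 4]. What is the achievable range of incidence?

Substituting into the R_eff equation gives R_eff = 2*vax_rate - 20.
Substituting into the susceptibles equation gives susceptibles = 4*vax_rate - 46.
Substituting into the exposure equation gives exposure = -12*vax_rate + 141.
Substituting into the incidence equation gives incidence = 36*vax_rate - 419.
Linear in vax_rate, so extremes are at the endpoints: vax_rate = -5 gives incidence = -599; vax_rate = 4 gives incidence = -275.

-599 to -275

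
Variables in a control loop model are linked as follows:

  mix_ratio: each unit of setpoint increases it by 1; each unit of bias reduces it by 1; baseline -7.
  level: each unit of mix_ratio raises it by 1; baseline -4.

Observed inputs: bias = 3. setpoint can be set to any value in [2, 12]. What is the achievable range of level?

Substituting into the mix_ratio equation gives mix_ratio = setpoint - 10.
Substituting into the level equation gives level = setpoint - 14.
Linear in setpoint, so extremes are at the endpoints: setpoint = 2 gives level = -12; setpoint = 12 gives level = -2.

-12 to -2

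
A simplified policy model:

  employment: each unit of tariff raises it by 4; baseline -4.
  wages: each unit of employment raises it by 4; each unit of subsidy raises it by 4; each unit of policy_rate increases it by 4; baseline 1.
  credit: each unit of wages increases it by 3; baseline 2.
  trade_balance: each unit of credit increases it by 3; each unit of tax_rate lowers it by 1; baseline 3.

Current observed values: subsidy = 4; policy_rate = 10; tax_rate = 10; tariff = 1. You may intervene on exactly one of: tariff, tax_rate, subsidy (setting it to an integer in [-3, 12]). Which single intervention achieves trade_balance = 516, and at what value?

Intervening on tariff: trade_balance = 144*tariff + 368. Reaching 516 requires tariff = 37/36, not an integer.
Intervening on tax_rate: with other inputs at their observed values, trade_balance = -tax_rate + 522. Solving for 516 gives tax_rate = 6, within [-3, 12].
Intervening on subsidy: trade_balance = 36*subsidy + 368. Reaching 516 requires subsidy = 37/9, not an integer.

set tax_rate = 6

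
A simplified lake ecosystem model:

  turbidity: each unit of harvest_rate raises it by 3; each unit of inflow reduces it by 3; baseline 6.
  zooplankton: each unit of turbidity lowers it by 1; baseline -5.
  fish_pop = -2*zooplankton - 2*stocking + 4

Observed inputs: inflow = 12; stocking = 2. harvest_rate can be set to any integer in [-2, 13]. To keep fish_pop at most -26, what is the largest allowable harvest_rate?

Substituting into the turbidity equation gives turbidity = 3*harvest_rate - 30.
Substituting into the zooplankton equation gives zooplankton = -3*harvest_rate + 25.
fish_pop becomes 6*harvest_rate - 50.
Require 6*harvest_rate - 50 ≤ -26, so harvest_rate ≤ 4.
The largest integer in [-2, 13] satisfying this is 4.

harvest_rate = 4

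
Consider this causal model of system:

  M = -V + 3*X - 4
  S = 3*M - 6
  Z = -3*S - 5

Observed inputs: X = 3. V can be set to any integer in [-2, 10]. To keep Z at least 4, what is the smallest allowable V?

V = 4

Substituting into the M equation gives M = -V + 5.
S becomes -3*V + 9.
Z becomes 9*V - 32.
Require 9*V - 32 ≥ 4, so V ≥ 4.
The smallest integer in [-2, 10] satisfying this is 4.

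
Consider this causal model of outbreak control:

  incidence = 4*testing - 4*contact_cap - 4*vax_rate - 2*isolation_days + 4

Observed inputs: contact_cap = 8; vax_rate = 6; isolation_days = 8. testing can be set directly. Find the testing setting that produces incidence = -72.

testing = -1

Substituting into the incidence equation gives incidence = 4*testing - 68.
Solve 4*testing - 68 = -72: testing = (-72 + 68) / 4 = -1.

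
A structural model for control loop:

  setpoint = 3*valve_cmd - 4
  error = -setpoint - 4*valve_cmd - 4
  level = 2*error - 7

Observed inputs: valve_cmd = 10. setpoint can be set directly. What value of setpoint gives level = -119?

setpoint = 12

Intervening on setpoint fixes its value directly, overriding its dependence on valve_cmd.
Substituting into the error equation gives error = -setpoint - 44.
Substituting into the level equation gives level = -2*setpoint - 95.
Solve -2*setpoint - 95 = -119: setpoint = (-119 + 95) / -2 = 12.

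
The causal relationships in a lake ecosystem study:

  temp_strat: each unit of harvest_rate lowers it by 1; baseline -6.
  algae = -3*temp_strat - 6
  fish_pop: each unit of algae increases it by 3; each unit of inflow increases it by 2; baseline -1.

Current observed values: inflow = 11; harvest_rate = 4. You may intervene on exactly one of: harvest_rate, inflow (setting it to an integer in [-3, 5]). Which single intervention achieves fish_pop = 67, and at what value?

set inflow = -2

Intervening on harvest_rate: fish_pop = 9*harvest_rate + 57. Reaching 67 requires harvest_rate = 10/9, not an integer.
Intervening on inflow: with other inputs at their observed values, fish_pop = 2*inflow + 71. Solving for 67 gives inflow = -2, within [-3, 5].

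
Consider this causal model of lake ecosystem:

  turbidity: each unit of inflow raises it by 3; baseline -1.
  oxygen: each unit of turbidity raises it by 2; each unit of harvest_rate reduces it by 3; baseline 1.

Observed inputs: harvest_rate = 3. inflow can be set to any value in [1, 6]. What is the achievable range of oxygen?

Substituting into the oxygen equation gives oxygen = 6*inflow - 10.
Linear in inflow, so extremes are at the endpoints: inflow = 1 gives oxygen = -4; inflow = 6 gives oxygen = 26.

-4 to 26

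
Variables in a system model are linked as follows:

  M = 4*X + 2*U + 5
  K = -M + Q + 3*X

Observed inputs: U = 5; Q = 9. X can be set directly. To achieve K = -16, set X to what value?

X = 10

Substituting into the M equation gives M = 4*X + 15.
This gives K = -X - 6.
Solve -X - 6 = -16: X = (-16 + 6) / -1 = 10.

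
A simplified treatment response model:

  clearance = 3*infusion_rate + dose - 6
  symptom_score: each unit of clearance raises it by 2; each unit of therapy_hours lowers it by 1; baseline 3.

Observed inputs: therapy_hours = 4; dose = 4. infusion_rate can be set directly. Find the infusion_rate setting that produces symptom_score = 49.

infusion_rate = 9

Substituting into the clearance equation gives clearance = 3*infusion_rate - 2.
Substituting into the symptom_score equation gives symptom_score = 6*infusion_rate - 5.
Solve 6*infusion_rate - 5 = 49: infusion_rate = (49 + 5) / 6 = 9.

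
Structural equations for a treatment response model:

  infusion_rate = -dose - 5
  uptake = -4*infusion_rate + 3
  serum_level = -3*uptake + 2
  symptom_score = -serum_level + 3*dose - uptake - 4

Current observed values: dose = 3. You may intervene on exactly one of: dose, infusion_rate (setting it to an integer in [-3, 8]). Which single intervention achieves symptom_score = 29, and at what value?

set dose = -1

Intervening on dose: with other inputs at their observed values, symptom_score = 11*dose + 40. Solving for 29 gives dose = -1, within [-3, 8].
Intervening on infusion_rate: symptom_score = -8*infusion_rate + 9. Reaching 29 requires infusion_rate = -5/2, not an integer.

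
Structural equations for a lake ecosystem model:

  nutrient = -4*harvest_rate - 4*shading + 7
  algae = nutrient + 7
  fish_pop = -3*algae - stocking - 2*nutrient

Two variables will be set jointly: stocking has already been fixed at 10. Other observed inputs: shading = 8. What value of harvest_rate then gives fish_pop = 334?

With stocking held at 10:
Substituting into the nutrient equation gives nutrient = -4*harvest_rate - 25.
So algae = -4*harvest_rate - 18.
Substituting into the fish_pop equation gives fish_pop = 20*harvest_rate + 94.
Solve 20*harvest_rate + 94 = 334: harvest_rate = (334 - 94) / 20 = 12.

harvest_rate = 12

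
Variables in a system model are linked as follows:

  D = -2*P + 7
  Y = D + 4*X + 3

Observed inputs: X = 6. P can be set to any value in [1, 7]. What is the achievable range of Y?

Substituting into the Y equation gives Y = -2*P + 34.
Linear in P, so extremes are at the endpoints: P = 1 gives Y = 32; P = 7 gives Y = 20.

20 to 32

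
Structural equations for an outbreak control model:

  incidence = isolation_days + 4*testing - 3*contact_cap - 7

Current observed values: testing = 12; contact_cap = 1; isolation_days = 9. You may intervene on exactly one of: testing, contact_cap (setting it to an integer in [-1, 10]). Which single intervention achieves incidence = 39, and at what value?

set testing = 10

Intervening on testing: with other inputs at their observed values, incidence = 4*testing - 1. Solving for 39 gives testing = 10, within [-1, 10].
Intervening on contact_cap: incidence = -3*contact_cap + 50. Reaching 39 requires contact_cap = 11/3, not an integer.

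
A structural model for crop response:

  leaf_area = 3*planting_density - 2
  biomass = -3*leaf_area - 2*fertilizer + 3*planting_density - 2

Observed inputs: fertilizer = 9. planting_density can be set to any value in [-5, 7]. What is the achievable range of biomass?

-56 to 16

Substituting into the biomass equation gives biomass = -6*planting_density - 14.
Linear in planting_density, so extremes are at the endpoints: planting_density = -5 gives biomass = 16; planting_density = 7 gives biomass = -56.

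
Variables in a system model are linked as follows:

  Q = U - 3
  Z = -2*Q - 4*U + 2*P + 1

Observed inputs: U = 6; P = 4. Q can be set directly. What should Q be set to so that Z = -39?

Q = 12

Intervening on Q fixes its value directly, overriding its dependence on U.
Substituting into the Z equation gives Z = -2*Q - 15.
Solve -2*Q - 15 = -39: Q = (-39 + 15) / -2 = 12.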